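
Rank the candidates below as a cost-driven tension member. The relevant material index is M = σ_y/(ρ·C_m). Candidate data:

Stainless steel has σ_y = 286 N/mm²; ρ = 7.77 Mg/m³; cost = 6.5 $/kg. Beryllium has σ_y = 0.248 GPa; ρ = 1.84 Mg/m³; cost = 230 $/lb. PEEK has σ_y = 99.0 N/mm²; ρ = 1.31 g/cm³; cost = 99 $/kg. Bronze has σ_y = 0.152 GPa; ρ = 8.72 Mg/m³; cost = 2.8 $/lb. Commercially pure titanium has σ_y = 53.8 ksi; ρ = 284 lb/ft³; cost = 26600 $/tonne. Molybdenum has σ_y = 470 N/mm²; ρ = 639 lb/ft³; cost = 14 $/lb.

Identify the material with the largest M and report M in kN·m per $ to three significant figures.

Convert each candidate to consistent units, then evaluate M:
  stainless steel: σ_y = 286.0 MPa, ρ = 7770 kg/m³, cost = 6.500 $/kg
  beryllium: σ_y = 248.0 MPa, ρ = 1840 kg/m³, cost = 507.1 $/kg
  PEEK: σ_y = 99.00 MPa, ρ = 1310 kg/m³, cost = 99.00 $/kg
  bronze: σ_y = 152.0 MPa, ρ = 8720 kg/m³, cost = 6.173 $/kg
  commercially pure titanium: σ_y = 370.9 MPa, ρ = 4549 kg/m³, cost = 26.60 $/kg
  molybdenum: σ_y = 470.0 MPa, ρ = 10240 kg/m³, cost = 30.86 $/kg
  stainless steel: M = 5.66 kN·m per $
  commercially pure titanium: M = 3.07 kN·m per $
  bronze: M = 2.82 kN·m per $
  molybdenum: M = 1.49 kN·m per $
  PEEK: M = 0.763 kN·m per $
  beryllium: M = 0.266 kN·m per $
Highest index: stainless steel.

stainless steel, M = 5.66 kN·m per $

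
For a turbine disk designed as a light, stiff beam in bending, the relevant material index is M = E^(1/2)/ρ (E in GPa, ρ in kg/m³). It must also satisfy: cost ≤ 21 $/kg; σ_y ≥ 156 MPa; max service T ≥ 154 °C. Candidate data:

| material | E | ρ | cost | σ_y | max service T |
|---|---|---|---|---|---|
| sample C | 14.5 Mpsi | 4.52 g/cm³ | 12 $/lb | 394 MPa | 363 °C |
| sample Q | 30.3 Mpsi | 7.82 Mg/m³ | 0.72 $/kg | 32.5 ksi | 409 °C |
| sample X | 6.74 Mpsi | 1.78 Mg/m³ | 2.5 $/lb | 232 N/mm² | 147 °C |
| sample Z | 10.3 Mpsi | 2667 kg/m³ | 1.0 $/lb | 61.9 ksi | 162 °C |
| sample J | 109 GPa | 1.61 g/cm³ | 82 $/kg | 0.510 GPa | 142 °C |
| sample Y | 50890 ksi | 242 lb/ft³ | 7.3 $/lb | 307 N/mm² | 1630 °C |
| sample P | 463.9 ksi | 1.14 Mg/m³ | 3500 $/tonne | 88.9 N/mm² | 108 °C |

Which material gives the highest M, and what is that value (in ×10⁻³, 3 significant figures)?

sample Y, M = 4.83×10⁻³

Screen on constraints: cost ≤ 21 $/kg; σ_y ≥ 156 MPa; max service T ≥ 154 °C. Survivors: sample Q, sample Z, sample Y.
After converting to SI:
  sample Q: E = 208.9 GPa, ρ = 7820 kg/m³
  sample Z: E = 71.02 GPa, ρ = 2667 kg/m³
  sample Y: E = 350.9 GPa, ρ = 3876 kg/m³
  sample Y: M = 4.83×10⁻³
  sample Z: M = 3.16×10⁻³
  sample Q: M = 1.85×10⁻³
Sample Y ranks first.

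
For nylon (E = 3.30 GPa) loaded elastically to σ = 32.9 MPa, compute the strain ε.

9.97×10⁻³

ε = σ/E = 32.9 / 3300 = 9.97×10⁻³.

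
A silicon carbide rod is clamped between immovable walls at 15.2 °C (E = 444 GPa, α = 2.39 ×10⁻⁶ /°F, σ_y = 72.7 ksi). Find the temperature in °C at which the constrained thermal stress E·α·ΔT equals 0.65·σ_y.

186 °C

α = 2.39×10⁻⁶/°F × 9/5 = 4.30×10⁻⁶/K.
σ_y = 72.7 ksi = 501.2 MPa.
E·α·ΔT = 325.8 MPa ⇒ ΔT = 325.8 / (444.0×10³ × 4.30×10⁻⁶) = 170.6 K.
T = 15.2 + 170.6 = 185.8 °C.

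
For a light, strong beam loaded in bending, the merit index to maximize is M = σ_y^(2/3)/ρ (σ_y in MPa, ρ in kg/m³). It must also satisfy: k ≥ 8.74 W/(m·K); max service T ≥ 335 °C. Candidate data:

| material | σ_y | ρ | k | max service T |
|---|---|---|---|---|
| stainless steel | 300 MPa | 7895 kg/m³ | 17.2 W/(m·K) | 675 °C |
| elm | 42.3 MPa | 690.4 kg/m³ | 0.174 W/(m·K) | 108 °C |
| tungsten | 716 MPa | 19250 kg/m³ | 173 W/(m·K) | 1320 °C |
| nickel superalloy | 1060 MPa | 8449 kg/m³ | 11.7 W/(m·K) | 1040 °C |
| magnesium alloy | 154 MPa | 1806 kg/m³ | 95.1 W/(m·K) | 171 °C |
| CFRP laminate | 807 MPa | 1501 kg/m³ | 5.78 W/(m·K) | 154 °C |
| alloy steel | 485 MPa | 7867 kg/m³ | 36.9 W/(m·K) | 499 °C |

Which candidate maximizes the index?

Screen on constraints: k ≥ 8.74 W/(m·K); max service T ≥ 335 °C. Survivors: stainless steel, tungsten, nickel superalloy, alloy steel.
Computing M directly (units already consistent):
  nickel superalloy: M = 12.3×10⁻³
  alloy steel: M = 7.85×10⁻³
  stainless steel: M = 5.68×10⁻³
  tungsten: M = 4.16×10⁻³
Highest index: nickel superalloy.

nickel superalloy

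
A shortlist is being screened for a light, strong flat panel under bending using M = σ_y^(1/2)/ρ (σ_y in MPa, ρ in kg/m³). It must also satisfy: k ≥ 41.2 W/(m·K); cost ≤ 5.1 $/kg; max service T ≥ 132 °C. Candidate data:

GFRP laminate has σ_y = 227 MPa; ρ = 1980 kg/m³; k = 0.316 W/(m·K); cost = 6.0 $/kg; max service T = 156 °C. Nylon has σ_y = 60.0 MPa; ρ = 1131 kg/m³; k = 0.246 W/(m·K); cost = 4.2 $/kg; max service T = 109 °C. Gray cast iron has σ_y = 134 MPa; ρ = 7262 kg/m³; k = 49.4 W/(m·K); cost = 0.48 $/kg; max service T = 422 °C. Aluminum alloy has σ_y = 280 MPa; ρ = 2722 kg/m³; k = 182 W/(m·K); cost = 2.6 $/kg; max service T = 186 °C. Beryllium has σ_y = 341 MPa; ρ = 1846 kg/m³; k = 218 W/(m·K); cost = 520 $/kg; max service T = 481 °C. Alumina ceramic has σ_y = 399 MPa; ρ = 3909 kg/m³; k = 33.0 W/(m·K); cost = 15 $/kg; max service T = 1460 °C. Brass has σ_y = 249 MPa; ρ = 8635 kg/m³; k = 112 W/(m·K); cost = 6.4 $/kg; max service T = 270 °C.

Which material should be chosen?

Screen on constraints: k ≥ 41.2 W/(m·K); cost ≤ 5.1 $/kg; max service T ≥ 132 °C. Survivors: gray cast iron, aluminum alloy.
Computing M directly (units already consistent):
  aluminum alloy: M = 6.15×10⁻³
  gray cast iron: M = 1.59×10⁻³
The maximum is for aluminum alloy.

aluminum alloy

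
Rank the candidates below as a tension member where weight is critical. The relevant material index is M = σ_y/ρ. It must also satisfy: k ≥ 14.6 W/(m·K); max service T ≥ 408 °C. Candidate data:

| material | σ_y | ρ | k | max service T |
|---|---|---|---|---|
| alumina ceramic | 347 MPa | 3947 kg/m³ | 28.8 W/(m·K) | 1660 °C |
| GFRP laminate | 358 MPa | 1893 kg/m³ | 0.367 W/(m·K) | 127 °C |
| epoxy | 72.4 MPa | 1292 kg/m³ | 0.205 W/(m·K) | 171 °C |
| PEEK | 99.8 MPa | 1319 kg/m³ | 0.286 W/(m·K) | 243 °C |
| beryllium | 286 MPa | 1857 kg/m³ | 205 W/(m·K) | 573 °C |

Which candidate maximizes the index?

Screen on constraints: k ≥ 14.6 W/(m·K); max service T ≥ 408 °C. Survivors: alumina ceramic, beryllium.
Computing M directly (units already consistent):
  beryllium: M = 154 kN·m/kg
  alumina ceramic: M = 87.9 kN·m/kg
Beryllium ranks first.

beryllium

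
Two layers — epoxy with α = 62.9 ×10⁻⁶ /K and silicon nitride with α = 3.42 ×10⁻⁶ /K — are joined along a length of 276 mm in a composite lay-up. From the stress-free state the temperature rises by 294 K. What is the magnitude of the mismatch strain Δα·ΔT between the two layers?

Δα = |62.9 − 3.42|×10⁻⁶/K = 59.5×10⁻⁶/K.
Mismatch strain = Δα·ΔT = 59.5×10⁻⁶ × 294.0 = 0.0175.

0.0175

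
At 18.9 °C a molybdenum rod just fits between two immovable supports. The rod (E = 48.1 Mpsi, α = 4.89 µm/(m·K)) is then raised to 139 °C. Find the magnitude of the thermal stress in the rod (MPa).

195 MPa

E = 48.1 Mpsi = 331.6 GPa.
ΔT = 120.1 K. Constrained thermal stress σ = E·α·ΔT = 331.6×10³ MPa × 4.89×10⁻⁶ × 120.1 = 195 MPa (compressive).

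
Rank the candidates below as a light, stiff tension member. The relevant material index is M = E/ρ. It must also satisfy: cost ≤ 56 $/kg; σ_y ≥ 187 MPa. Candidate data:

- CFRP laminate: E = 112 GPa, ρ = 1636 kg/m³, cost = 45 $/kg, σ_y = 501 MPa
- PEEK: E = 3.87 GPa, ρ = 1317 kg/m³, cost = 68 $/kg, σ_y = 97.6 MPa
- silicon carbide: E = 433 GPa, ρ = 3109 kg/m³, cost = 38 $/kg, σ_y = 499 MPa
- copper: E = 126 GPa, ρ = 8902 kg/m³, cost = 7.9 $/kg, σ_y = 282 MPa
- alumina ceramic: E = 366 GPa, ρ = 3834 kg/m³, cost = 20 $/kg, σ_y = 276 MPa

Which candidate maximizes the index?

silicon carbide

Screen on constraints: cost ≤ 56 $/kg; σ_y ≥ 187 MPa. Survivors: CFRP laminate, silicon carbide, copper, alumina ceramic.
Evaluate M for each candidate:
  silicon carbide: M = 139 MN·m/kg
  alumina ceramic: M = 95.5 MN·m/kg
  CFRP laminate: M = 68.5 MN·m/kg
  copper: M = 14.2 MN·m/kg
Silicon carbide has the largest M.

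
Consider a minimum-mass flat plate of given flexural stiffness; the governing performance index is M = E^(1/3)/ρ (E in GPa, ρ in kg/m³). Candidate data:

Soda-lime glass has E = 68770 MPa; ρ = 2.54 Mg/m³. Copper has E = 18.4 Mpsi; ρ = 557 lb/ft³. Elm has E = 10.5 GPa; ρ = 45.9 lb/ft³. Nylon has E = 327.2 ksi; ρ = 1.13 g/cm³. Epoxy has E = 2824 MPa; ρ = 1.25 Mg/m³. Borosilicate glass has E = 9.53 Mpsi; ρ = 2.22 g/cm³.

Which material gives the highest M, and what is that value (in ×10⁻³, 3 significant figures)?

elm, M = 2.98×10⁻³

In SI units:
  soda-lime glass: E = 68.77 GPa, ρ = 2540 kg/m³
  copper: E = 126.9 GPa, ρ = 8922 kg/m³
  elm: E = 10.50 GPa, ρ = 735.2 kg/m³
  nylon: E = 2.256 GPa, ρ = 1130 kg/m³
  epoxy: E = 2.824 GPa, ρ = 1250 kg/m³
  borosilicate glass: E = 65.71 GPa, ρ = 2220 kg/m³
  elm: M = 2.98×10⁻³
  borosilicate glass: M = 1.82×10⁻³
  soda-lime glass: M = 1.61×10⁻³
  nylon: M = 1.16×10⁻³
  epoxy: M = 1.13×10⁻³
  copper: M = 0.563×10⁻³
Elm has the largest M.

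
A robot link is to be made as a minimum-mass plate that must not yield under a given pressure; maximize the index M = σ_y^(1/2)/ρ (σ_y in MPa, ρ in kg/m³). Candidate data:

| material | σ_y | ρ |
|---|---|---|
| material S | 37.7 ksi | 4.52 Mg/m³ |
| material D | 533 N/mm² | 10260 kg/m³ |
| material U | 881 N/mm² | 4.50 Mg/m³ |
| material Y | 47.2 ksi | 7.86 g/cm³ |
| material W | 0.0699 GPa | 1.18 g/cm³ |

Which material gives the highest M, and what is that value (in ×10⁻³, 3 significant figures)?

Convert each candidate to consistent units, then evaluate M:
  material S: σ_y = 259.9 MPa, ρ = 4520 kg/m³
  material D: σ_y = 533.0 MPa, ρ = 10260 kg/m³
  material U: σ_y = 881.0 MPa, ρ = 4500 kg/m³
  material Y: σ_y = 325.4 MPa, ρ = 7860 kg/m³
  material W: σ_y = 69.90 MPa, ρ = 1180 kg/m³
  material W: M = 7.09×10⁻³
  material U: M = 6.60×10⁻³
  material S: M = 3.57×10⁻³
  material Y: M = 2.30×10⁻³
  material D: M = 2.25×10⁻³
Material W has the largest M.

material W, M = 7.09×10⁻³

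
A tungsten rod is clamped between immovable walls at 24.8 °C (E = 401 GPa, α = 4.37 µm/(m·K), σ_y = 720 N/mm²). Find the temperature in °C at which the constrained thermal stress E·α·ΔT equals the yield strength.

σ_y = 720 N/mm² = 720.0 MPa.
E·α·ΔT = 720.0 MPa ⇒ ΔT = 720.0 / (401.0×10³ × 4.37×10⁻⁶) = 410.9 K.
T = 24.8 + 410.9 = 435.7 °C.

436 °C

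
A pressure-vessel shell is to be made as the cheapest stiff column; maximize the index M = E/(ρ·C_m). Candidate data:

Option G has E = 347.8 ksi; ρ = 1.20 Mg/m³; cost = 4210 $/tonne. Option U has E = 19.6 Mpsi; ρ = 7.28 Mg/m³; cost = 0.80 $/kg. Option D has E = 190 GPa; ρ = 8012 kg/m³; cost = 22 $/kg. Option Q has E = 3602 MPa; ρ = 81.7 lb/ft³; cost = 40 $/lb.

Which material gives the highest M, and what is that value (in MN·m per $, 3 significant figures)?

option U, M = 23.2 MN·m per $

Putting every candidate on a common basis:
  option G: E = 2.398 GPa, ρ = 1200 kg/m³, cost = 4.210 $/kg
  option U: E = 135.1 GPa, ρ = 7280 kg/m³, cost = 0.8000 $/kg
  option D: E = 190.0 GPa, ρ = 8012 kg/m³, cost = 22.00 $/kg
  option Q: E = 3.602 GPa, ρ = 1309 kg/m³, cost = 88.18 $/kg
  option U: M = 23.2 MN·m per $
  option D: M = 1.08 MN·m per $
  option G: M = 0.475 MN·m per $
  option Q: M = 0.0312 MN·m per $
Option U ranks first.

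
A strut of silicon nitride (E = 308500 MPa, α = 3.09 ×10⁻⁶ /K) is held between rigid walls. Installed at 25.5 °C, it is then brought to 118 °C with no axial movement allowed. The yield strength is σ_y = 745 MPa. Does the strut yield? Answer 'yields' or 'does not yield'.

E = 308500 MPa = 308.5 GPa.
ΔT = 92.50 K. Constrained thermal stress σ = E·α·ΔT = 308.5×10³ MPa × 3.09×10⁻⁶ × 92.50 = 88.2 MPa (compressive).
Compare to σ_y = 745 MPa: σ < σ_y, so it does not yield.

does not yield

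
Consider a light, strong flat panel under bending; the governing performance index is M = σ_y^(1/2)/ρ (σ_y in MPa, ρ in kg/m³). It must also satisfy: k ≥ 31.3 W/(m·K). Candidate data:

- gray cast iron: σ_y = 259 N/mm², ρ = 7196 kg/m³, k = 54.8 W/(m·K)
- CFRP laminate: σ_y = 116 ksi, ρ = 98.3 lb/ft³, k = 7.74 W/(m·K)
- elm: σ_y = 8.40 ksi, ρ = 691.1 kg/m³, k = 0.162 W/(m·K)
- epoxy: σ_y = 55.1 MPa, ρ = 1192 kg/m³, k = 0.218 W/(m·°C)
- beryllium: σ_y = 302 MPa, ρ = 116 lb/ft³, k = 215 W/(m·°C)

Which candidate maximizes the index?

Screen on constraints: k ≥ 31.3 W/(m·K). Survivors: gray cast iron, beryllium.
Normalizing units and computing the index:
  gray cast iron: σ_y = 259.0 MPa, ρ = 7196 kg/m³
  beryllium: σ_y = 302.0 MPa, ρ = 1858 kg/m³
  beryllium: M = 9.35×10⁻³
  gray cast iron: M = 2.24×10⁻³
The maximum is for beryllium.

beryllium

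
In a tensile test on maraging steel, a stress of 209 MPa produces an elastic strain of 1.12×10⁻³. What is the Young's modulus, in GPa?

187 GPa

E = σ/ε = 209 MPa / 1.12×10⁻³ = 186600 MPa = 187 GPa.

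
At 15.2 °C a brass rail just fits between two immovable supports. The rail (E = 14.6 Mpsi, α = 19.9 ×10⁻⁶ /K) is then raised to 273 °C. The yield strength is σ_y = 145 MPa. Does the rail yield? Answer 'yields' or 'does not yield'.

yields

E = 14.6 Mpsi = 100.7 GPa.
ΔT = 257.8 K. Constrained thermal stress σ = E·α·ΔT = 100.7×10³ MPa × 19.9×10⁻⁶ × 257.8 = 516 MPa (compressive).
Compare to σ_y = 145 MPa: σ ≥ σ_y, so it yields.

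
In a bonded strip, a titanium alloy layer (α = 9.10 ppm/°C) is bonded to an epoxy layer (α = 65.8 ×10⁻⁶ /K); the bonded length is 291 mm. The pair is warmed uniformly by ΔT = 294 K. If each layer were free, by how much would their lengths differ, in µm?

4850 µm

Δα = |9.10 − 65.8|×10⁻⁶/K = 56.7×10⁻⁶/K.
ΔL_mismatch = Δα·L·ΔT = 56.7×10⁻⁶ × 291.0 mm × 294.0 K = 4850 µm.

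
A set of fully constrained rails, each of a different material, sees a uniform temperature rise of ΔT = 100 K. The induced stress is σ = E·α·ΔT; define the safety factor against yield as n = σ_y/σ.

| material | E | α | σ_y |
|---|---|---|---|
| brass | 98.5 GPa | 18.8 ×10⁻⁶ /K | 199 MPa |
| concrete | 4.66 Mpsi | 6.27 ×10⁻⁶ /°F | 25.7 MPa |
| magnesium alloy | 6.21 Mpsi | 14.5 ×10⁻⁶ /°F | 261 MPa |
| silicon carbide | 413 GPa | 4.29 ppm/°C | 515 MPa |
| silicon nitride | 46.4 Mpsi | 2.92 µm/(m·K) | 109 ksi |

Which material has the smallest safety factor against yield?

With everything in SI (GPa, ×10⁻⁶/K, MPa):
  brass: E = 98.50, α = 18.8, σ_y = 199.0 → σ = 185 MPa, n = 1.07
  concrete: E = 32.13, α = 11.3, σ_y = 25.70 → σ = 36.3 MPa, n = 0.709
  magnesium alloy: E = 42.82, α = 26.1, σ_y = 261.0 → σ = 112 MPa, n = 2.34
  silicon carbide: E = 413.0, α = 4.29, σ_y = 515.0 → σ = 177 MPa, n = 2.91
  silicon nitride: E = 319.9, α = 2.92, σ_y = 751.5 → σ = 93.4 MPa, n = 8.04
Smallest n: concrete with n = 0.709.

concrete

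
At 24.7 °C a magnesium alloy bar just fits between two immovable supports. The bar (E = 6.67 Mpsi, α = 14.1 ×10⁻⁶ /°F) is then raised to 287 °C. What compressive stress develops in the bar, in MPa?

306 MPa

E = 6.67 Mpsi = 45.99 GPa.
α = 14.1×10⁻⁶/°F × 9/5 = 25.4×10⁻⁶/K.
ΔT = 262.3 K. Constrained thermal stress σ = E·α·ΔT = 45.99×10³ MPa × 25.4×10⁻⁶ × 262.3 = 306 MPa (compressive).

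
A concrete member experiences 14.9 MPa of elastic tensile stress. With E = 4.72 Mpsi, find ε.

E = 4.72 Mpsi = 32.54 GPa = 32540 MPa.
ε = σ/E = 14.9 / 32540 = 4.58×10⁻⁴.

4.58×10⁻⁴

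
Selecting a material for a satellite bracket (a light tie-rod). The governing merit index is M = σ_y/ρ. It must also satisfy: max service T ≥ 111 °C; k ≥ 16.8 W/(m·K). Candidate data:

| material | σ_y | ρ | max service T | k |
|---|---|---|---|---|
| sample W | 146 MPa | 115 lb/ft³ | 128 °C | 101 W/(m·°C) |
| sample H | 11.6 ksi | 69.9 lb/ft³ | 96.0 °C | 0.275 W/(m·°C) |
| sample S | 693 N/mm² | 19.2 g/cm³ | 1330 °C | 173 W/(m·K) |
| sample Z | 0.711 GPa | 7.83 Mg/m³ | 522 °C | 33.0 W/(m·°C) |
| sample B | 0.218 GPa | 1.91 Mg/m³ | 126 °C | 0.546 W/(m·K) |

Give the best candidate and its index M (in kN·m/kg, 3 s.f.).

Screen on constraints: max service T ≥ 111 °C; k ≥ 16.8 W/(m·K). Survivors: sample W, sample S, sample Z.
Putting every candidate on a common basis:
  sample W: σ_y = 146.0 MPa, ρ = 1842 kg/m³
  sample S: σ_y = 693.0 MPa, ρ = 19200 kg/m³
  sample Z: σ_y = 711.0 MPa, ρ = 7830 kg/m³
  sample Z: M = 90.8 kN·m/kg
  sample W: M = 79.3 kN·m/kg
  sample S: M = 36.1 kN·m/kg
Highest index: sample Z.

sample Z, M = 90.8 kN·m/kg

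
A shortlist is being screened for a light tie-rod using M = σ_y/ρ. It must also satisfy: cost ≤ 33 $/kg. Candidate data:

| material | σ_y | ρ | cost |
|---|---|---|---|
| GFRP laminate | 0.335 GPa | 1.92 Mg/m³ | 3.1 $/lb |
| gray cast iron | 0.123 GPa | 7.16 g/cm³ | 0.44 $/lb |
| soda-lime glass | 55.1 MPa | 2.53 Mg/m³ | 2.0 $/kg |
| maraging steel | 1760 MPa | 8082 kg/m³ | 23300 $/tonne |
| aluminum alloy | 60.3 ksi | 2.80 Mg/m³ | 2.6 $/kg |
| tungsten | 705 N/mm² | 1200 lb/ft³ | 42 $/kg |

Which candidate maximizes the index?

maraging steel

Screen on constraints: cost ≤ 33 $/kg. Survivors: GFRP laminate, gray cast iron, soda-lime glass, maraging steel, aluminum alloy.
In SI units:
  GFRP laminate: σ_y = 335.0 MPa, ρ = 1920 kg/m³
  gray cast iron: σ_y = 123.0 MPa, ρ = 7160 kg/m³
  soda-lime glass: σ_y = 55.10 MPa, ρ = 2530 kg/m³
  maraging steel: σ_y = 1760 MPa, ρ = 8082 kg/m³
  aluminum alloy: σ_y = 415.8 MPa, ρ = 2800 kg/m³
  maraging steel: M = 218 kN·m/kg
  GFRP laminate: M = 174 kN·m/kg
  aluminum alloy: M = 148 kN·m/kg
  soda-lime glass: M = 21.8 kN·m/kg
  gray cast iron: M = 17.2 kN·m/kg
Highest index: maraging steel.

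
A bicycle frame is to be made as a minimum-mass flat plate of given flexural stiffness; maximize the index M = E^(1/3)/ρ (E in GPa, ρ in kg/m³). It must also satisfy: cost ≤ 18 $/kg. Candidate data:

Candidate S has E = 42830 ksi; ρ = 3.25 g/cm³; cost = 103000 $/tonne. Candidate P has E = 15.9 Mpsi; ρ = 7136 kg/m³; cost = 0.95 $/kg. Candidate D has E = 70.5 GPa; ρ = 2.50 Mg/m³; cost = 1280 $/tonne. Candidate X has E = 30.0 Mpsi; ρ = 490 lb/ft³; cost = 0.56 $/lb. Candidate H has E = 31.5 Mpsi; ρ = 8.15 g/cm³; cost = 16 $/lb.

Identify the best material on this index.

candidate D

Screen on constraints: cost ≤ 18 $/kg. Survivors: candidate P, candidate D, candidate X.
Convert each candidate to consistent units, then evaluate M:
  candidate P: E = 109.6 GPa, ρ = 7136 kg/m³
  candidate D: E = 70.50 GPa, ρ = 2500 kg/m³
  candidate X: E = 206.8 GPa, ρ = 7849 kg/m³
  candidate D: M = 1.65×10⁻³
  candidate X: M = 0.753×10⁻³
  candidate P: M = 0.671×10⁻³
Highest index: candidate D.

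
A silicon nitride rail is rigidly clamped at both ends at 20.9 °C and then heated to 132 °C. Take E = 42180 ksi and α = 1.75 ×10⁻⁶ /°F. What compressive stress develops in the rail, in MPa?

102 MPa

E = 42180 ksi = 290.8 GPa.
α = 1.75×10⁻⁶/°F × 9/5 = 3.15×10⁻⁶/K.
ΔT = 111.1 K. Constrained thermal stress σ = E·α·ΔT = 290.8×10³ MPa × 3.15×10⁻⁶ × 111.1 = 102 MPa (compressive).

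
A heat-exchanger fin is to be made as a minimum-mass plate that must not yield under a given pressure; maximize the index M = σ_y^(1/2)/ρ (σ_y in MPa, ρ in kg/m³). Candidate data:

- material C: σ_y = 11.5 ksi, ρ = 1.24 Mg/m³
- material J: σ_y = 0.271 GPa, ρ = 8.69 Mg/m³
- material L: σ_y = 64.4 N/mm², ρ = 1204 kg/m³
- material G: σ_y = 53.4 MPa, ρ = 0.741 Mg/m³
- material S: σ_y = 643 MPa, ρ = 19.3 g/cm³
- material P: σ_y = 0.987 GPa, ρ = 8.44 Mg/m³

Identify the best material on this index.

After converting to SI:
  material C: σ_y = 79.29 MPa, ρ = 1240 kg/m³
  material J: σ_y = 271.0 MPa, ρ = 8690 kg/m³
  material L: σ_y = 64.40 MPa, ρ = 1204 kg/m³
  material G: σ_y = 53.40 MPa, ρ = 741.0 kg/m³
  material S: σ_y = 643.0 MPa, ρ = 19300 kg/m³
  material P: σ_y = 987.0 MPa, ρ = 8440 kg/m³
  material G: M = 9.86×10⁻³
  material C: M = 7.18×10⁻³
  material L: M = 6.67×10⁻³
  material P: M = 3.72×10⁻³
  material J: M = 1.89×10⁻³
  material S: M = 1.31×10⁻³
The maximum is for material G.

material G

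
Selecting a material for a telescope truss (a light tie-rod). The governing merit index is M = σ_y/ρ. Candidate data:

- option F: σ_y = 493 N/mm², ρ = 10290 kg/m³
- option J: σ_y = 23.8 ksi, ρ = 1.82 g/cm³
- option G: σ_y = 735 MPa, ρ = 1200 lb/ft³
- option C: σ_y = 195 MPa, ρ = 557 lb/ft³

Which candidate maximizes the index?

option J

Convert each candidate to consistent units, then evaluate M:
  option F: σ_y = 493.0 MPa, ρ = 10290 kg/m³
  option J: σ_y = 164.1 MPa, ρ = 1820 kg/m³
  option G: σ_y = 735.0 MPa, ρ = 19220 kg/m³
  option C: σ_y = 195.0 MPa, ρ = 8922 kg/m³
  option J: M = 90.2 kN·m/kg
  option F: M = 47.9 kN·m/kg
  option G: M = 38.2 kN·m/kg
  option C: M = 21.9 kN·m/kg
Highest index: option J.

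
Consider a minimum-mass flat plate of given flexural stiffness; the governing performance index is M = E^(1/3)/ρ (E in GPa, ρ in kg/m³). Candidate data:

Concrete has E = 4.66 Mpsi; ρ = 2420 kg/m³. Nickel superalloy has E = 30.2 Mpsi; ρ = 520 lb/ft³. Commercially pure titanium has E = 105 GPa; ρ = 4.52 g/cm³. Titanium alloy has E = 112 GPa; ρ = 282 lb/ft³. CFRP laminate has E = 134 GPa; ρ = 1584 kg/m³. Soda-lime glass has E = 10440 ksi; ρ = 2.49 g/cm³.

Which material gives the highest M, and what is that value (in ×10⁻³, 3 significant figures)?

CFRP laminate, M = 3.23×10⁻³

Convert each candidate to consistent units, then evaluate M:
  concrete: E = 32.13 GPa, ρ = 2420 kg/m³
  nickel superalloy: E = 208.2 GPa, ρ = 8330 kg/m³
  commercially pure titanium: E = 105.0 GPa, ρ = 4520 kg/m³
  titanium alloy: E = 112.0 GPa, ρ = 4517 kg/m³
  CFRP laminate: E = 134.0 GPa, ρ = 1584 kg/m³
  soda-lime glass: E = 71.98 GPa, ρ = 2490 kg/m³
  CFRP laminate: M = 3.23×10⁻³
  soda-lime glass: M = 1.67×10⁻³
  concrete: M = 1.31×10⁻³
  titanium alloy: M = 1.07×10⁻³
  commercially pure titanium: M = 1.04×10⁻³
  nickel superalloy: M = 0.712×10⁻³
CFRP laminate has the largest M.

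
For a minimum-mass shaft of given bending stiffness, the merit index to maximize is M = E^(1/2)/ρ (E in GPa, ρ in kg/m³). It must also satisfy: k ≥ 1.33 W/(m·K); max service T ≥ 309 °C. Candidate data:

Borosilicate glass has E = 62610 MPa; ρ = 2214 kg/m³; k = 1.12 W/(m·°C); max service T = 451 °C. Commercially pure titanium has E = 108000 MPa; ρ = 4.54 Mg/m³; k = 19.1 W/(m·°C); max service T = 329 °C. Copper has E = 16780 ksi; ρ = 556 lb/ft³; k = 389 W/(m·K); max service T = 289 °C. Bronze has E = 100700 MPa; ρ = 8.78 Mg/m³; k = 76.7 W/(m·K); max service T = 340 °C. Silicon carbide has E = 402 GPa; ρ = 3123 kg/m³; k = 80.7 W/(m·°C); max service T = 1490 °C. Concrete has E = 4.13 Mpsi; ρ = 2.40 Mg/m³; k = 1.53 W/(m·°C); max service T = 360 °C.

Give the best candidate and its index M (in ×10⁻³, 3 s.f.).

Screen on constraints: k ≥ 1.33 W/(m·K); max service T ≥ 309 °C. Survivors: commercially pure titanium, bronze, silicon carbide, concrete.
Putting every candidate on a common basis:
  commercially pure titanium: E = 108.0 GPa, ρ = 4540 kg/m³
  bronze: E = 100.7 GPa, ρ = 8780 kg/m³
  silicon carbide: E = 402.0 GPa, ρ = 3123 kg/m³
  concrete: E = 28.48 GPa, ρ = 2400 kg/m³
  silicon carbide: M = 6.42×10⁻³
  commercially pure titanium: M = 2.29×10⁻³
  concrete: M = 2.22×10⁻³
  bronze: M = 1.14×10⁻³
Silicon carbide has the largest M.

silicon carbide, M = 6.42×10⁻³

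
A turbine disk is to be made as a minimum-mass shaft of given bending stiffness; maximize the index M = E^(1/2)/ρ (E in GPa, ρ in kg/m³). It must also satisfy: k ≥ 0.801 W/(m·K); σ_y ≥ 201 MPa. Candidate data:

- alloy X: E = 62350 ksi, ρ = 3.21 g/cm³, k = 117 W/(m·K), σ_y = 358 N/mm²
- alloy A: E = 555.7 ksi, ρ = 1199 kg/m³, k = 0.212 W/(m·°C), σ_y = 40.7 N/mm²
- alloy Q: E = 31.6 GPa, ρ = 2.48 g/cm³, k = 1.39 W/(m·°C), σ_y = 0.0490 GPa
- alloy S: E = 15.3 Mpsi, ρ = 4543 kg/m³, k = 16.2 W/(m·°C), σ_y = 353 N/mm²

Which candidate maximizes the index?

alloy X

Screen on constraints: k ≥ 0.801 W/(m·K); σ_y ≥ 201 MPa. Survivors: alloy X, alloy S.
Putting every candidate on a common basis:
  alloy X: E = 429.9 GPa, ρ = 3210 kg/m³
  alloy S: E = 105.5 GPa, ρ = 4543 kg/m³
  alloy X: M = 6.46×10⁻³
  alloy S: M = 2.26×10⁻³
Highest index: alloy X.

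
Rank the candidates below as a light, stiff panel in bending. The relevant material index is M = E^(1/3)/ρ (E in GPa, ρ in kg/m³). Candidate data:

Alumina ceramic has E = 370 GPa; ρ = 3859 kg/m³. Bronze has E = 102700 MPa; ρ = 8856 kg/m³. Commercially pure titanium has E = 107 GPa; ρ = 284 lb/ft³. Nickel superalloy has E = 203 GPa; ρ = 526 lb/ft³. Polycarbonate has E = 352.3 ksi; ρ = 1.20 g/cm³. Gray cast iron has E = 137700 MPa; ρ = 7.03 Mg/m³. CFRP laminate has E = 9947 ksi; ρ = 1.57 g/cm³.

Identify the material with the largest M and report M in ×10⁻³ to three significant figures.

Convert each candidate to consistent units, then evaluate M:
  alumina ceramic: E = 370.0 GPa, ρ = 3859 kg/m³
  bronze: E = 102.7 GPa, ρ = 8856 kg/m³
  commercially pure titanium: E = 107.0 GPa, ρ = 4549 kg/m³
  nickel superalloy: E = 203.0 GPa, ρ = 8426 kg/m³
  polycarbonate: E = 2.429 GPa, ρ = 1200 kg/m³
  gray cast iron: E = 137.7 GPa, ρ = 7030 kg/m³
  CFRP laminate: E = 68.58 GPa, ρ = 1570 kg/m³
  CFRP laminate: M = 2.61×10⁻³
  alumina ceramic: M = 1.86×10⁻³
  polycarbonate: M = 1.12×10⁻³
  commercially pure titanium: M = 1.04×10⁻³
  gray cast iron: M = 0.735×10⁻³
  nickel superalloy: M = 0.698×10⁻³
  bronze: M = 0.529×10⁻³
CFRP laminate has the largest M.

CFRP laminate, M = 2.61×10⁻³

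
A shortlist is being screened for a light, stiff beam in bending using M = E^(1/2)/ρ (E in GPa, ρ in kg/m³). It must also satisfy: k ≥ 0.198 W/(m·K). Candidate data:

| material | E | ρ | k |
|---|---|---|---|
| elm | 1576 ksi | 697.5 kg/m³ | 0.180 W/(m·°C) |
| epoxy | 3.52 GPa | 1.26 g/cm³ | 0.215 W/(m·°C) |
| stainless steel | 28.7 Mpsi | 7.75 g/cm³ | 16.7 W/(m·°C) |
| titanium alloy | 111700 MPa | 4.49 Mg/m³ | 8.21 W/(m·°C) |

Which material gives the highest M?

titanium alloy

Screen on constraints: k ≥ 0.198 W/(m·K). Survivors: epoxy, stainless steel, titanium alloy.
After converting to SI:
  epoxy: E = 3.520 GPa, ρ = 1260 kg/m³
  stainless steel: E = 197.9 GPa, ρ = 7750 kg/m³
  titanium alloy: E = 111.7 GPa, ρ = 4490 kg/m³
  titanium alloy: M = 2.35×10⁻³
  stainless steel: M = 1.82×10⁻³
  epoxy: M = 1.49×10⁻³
The maximum is for titanium alloy.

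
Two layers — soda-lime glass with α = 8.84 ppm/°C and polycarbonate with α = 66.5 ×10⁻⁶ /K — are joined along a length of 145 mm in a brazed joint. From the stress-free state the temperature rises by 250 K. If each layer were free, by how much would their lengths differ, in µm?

Δα = |8.84 − 66.5|×10⁻⁶/K = 57.7×10⁻⁶/K.
ΔL_mismatch = Δα·L·ΔT = 57.7×10⁻⁶ × 145.0 mm × 250.0 K = 2090 µm.

2090 µm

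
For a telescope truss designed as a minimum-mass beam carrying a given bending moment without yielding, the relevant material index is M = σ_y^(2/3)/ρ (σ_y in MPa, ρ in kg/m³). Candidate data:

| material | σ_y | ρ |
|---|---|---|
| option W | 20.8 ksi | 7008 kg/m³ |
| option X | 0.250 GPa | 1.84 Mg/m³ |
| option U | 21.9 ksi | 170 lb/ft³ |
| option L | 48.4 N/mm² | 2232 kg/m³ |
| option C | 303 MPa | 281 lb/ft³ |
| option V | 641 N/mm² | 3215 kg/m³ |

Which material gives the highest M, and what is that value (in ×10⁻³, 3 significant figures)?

Convert each candidate to consistent units, then evaluate M:
  option W: σ_y = 143.4 MPa, ρ = 7008 kg/m³
  option X: σ_y = 250.0 MPa, ρ = 1840 kg/m³
  option U: σ_y = 151.0 MPa, ρ = 2723 kg/m³
  option L: σ_y = 48.40 MPa, ρ = 2232 kg/m³
  option C: σ_y = 303.0 MPa, ρ = 4501 kg/m³
  option V: σ_y = 641.0 MPa, ρ = 3215 kg/m³
  option V: M = 23.1×10⁻³
  option X: M = 21.6×10⁻³
  option U: M = 10.4×10⁻³
  option C: M = 10.0×10⁻³
  option L: M = 5.95×10⁻³
  option W: M = 3.91×10⁻³
Highest index: option V.

option V, M = 23.1×10⁻³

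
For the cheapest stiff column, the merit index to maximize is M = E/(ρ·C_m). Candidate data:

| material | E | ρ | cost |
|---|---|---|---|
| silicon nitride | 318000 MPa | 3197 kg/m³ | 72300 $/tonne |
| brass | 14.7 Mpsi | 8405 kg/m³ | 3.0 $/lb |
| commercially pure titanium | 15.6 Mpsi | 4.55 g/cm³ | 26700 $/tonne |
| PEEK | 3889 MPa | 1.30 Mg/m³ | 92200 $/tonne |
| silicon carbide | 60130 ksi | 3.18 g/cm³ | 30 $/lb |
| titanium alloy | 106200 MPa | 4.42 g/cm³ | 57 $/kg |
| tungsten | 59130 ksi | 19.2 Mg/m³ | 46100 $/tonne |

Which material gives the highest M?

Putting every candidate on a common basis:
  silicon nitride: E = 318.0 GPa, ρ = 3197 kg/m³, cost = 72.30 $/kg
  brass: E = 101.4 GPa, ρ = 8405 kg/m³, cost = 6.614 $/kg
  commercially pure titanium: E = 107.6 GPa, ρ = 4550 kg/m³, cost = 26.70 $/kg
  PEEK: E = 3.889 GPa, ρ = 1300 kg/m³, cost = 92.20 $/kg
  silicon carbide: E = 414.6 GPa, ρ = 3180 kg/m³, cost = 66.14 $/kg
  titanium alloy: E = 106.2 GPa, ρ = 4420 kg/m³, cost = 57.00 $/kg
  tungsten: E = 407.7 GPa, ρ = 19200 kg/m³, cost = 46.10 $/kg
  silicon carbide: M = 1.97 MN·m per $
  brass: M = 1.82 MN·m per $
  silicon nitride: M = 1.38 MN·m per $
  commercially pure titanium: M = 0.885 MN·m per $
  tungsten: M = 0.461 MN·m per $
  titanium alloy: M = 0.422 MN·m per $
  PEEK: M = 0.0324 MN·m per $
The maximum is for silicon carbide.

silicon carbide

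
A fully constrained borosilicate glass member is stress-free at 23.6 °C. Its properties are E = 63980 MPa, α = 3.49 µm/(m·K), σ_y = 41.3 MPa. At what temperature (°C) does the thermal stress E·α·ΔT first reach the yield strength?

E = 63980 MPa = 63.98 GPa.
E·α·ΔT = 41.30 MPa ⇒ ΔT = 41.30 / (63.98×10³ × 3.49×10⁻⁶) = 185.0 K.
T = 23.6 + 185.0 = 208.6 °C.

209 °C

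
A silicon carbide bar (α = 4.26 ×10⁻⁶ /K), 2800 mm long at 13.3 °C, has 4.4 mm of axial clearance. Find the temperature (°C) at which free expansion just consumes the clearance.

α·L₀·ΔT = 4.4 mm ⇒ ΔT = 4.4 / (4.26×10⁻⁶ × 2800.0) = 368.9 K.
T = 13.3 + 368.9 = 382.2 °C.

382 °C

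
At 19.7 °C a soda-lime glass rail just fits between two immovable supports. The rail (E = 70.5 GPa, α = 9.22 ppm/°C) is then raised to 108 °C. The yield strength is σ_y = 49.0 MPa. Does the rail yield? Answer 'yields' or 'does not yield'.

yields

ΔT = 88.30 K. Constrained thermal stress σ = E·α·ΔT = 70.50×10³ MPa × 9.22×10⁻⁶ × 88.30 = 57.4 MPa (compressive).
Compare to σ_y = 49.0 MPa: σ ≥ σ_y, so it yields.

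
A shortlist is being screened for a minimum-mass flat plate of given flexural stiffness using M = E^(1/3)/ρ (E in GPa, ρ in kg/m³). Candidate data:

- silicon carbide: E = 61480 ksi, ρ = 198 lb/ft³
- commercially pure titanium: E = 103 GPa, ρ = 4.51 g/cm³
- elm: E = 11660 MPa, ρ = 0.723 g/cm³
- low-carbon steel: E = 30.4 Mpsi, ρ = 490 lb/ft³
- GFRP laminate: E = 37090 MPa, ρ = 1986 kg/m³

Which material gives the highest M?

elm

In SI units:
  silicon carbide: E = 423.9 GPa, ρ = 3172 kg/m³
  commercially pure titanium: E = 103.0 GPa, ρ = 4510 kg/m³
  elm: E = 11.66 GPa, ρ = 723.0 kg/m³
  low-carbon steel: E = 209.6 GPa, ρ = 7849 kg/m³
  GFRP laminate: E = 37.09 GPa, ρ = 1986 kg/m³
  elm: M = 3.14×10⁻³
  silicon carbide: M = 2.37×10⁻³
  GFRP laminate: M = 1.68×10⁻³
  commercially pure titanium: M = 1.04×10⁻³
  low-carbon steel: M = 0.757×10⁻³
Elm has the largest M.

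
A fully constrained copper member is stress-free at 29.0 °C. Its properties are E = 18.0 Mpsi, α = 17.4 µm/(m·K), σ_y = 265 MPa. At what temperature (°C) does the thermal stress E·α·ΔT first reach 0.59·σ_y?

101 °C

E = 18.0 Mpsi = 124.1 GPa.
E·α·ΔT = 156.3 MPa ⇒ ΔT = 156.3 / (124.1×10³ × 17.4×10⁻⁶) = 72.40 K.
T = 29.0 + 72.40 = 101.4 °C.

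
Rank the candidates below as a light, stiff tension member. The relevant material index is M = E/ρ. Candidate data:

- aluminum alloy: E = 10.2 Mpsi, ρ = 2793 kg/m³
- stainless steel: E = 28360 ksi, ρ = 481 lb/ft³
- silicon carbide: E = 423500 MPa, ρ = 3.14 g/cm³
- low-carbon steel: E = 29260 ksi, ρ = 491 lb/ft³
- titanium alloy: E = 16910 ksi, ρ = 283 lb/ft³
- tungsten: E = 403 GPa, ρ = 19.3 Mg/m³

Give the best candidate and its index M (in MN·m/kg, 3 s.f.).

silicon carbide, M = 135 MN·m/kg

Convert each candidate to consistent units, then evaluate M:
  aluminum alloy: E = 70.33 GPa, ρ = 2793 kg/m³
  stainless steel: E = 195.5 GPa, ρ = 7705 kg/m³
  silicon carbide: E = 423.5 GPa, ρ = 3140 kg/m³
  low-carbon steel: E = 201.7 GPa, ρ = 7865 kg/m³
  titanium alloy: E = 116.6 GPa, ρ = 4533 kg/m³
  tungsten: E = 403.0 GPa, ρ = 19300 kg/m³
  silicon carbide: M = 135 MN·m/kg
  titanium alloy: M = 25.7 MN·m/kg
  low-carbon steel: M = 25.7 MN·m/kg
  stainless steel: M = 25.4 MN·m/kg
  aluminum alloy: M = 25.2 MN·m/kg
  tungsten: M = 20.9 MN·m/kg
The maximum is for silicon carbide.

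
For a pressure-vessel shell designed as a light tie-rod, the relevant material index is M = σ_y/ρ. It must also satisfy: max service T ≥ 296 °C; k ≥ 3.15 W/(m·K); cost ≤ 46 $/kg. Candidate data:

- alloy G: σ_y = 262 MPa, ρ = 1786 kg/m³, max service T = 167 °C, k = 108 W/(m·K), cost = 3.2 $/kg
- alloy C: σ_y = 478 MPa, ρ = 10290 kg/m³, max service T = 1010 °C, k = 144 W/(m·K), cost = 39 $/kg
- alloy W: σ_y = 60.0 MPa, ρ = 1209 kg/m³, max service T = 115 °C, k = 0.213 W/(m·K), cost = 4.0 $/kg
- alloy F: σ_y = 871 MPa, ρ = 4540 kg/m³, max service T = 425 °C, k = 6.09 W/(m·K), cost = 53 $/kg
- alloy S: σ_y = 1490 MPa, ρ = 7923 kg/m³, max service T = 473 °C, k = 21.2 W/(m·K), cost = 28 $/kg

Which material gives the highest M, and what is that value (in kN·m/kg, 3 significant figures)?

Screen on constraints: max service T ≥ 296 °C; k ≥ 3.15 W/(m·K); cost ≤ 46 $/kg. Survivors: alloy C, alloy S.
Evaluate M for each candidate:
  alloy S: M = 188 kN·m/kg
  alloy C: M = 46.5 kN·m/kg
Alloy S ranks first.

alloy S, M = 188 kN·m/kg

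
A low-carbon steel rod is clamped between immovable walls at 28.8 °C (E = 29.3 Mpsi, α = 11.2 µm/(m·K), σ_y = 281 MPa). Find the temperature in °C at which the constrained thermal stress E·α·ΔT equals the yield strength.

E = 29.3 Mpsi = 202.0 GPa.
E·α·ΔT = 281.0 MPa ⇒ ΔT = 281.0 / (202.0×10³ × 11.2×10⁻⁶) = 124.2 K.
T = 28.8 + 124.2 = 153.0 °C.

153 °C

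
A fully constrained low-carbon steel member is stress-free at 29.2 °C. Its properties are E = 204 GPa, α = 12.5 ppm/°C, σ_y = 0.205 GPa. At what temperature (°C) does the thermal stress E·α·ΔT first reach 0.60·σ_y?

σ_y = 0.205 GPa = 205.0 MPa.
E·α·ΔT = 123.0 MPa ⇒ ΔT = 123.0 / (204.0×10³ × 12.5×10⁻⁶) = 48.24 K.
T = 29.2 + 48.24 = 77.44 °C.

77.4 °C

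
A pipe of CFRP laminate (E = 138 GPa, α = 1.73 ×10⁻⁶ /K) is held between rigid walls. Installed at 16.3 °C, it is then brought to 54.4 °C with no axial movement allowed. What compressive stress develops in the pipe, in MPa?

9.10 MPa

ΔT = 38.10 K. Constrained thermal stress σ = E·α·ΔT = 138.0×10³ MPa × 1.73×10⁻⁶ × 38.10 = 9.10 MPa (compressive).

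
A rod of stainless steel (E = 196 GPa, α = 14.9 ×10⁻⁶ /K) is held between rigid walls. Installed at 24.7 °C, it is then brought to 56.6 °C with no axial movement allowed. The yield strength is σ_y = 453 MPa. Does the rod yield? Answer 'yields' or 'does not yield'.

ΔT = 31.90 K. Constrained thermal stress σ = E·α·ΔT = 196.0×10³ MPa × 14.9×10⁻⁶ × 31.90 = 93.2 MPa (compressive).
Compare to σ_y = 453 MPa: σ < σ_y, so it does not yield.

does not yield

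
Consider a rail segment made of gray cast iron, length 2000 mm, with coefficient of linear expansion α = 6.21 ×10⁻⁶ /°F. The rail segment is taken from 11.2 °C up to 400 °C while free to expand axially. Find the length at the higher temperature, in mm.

Convert α: 6.21×10⁻⁶/°F × (9/5) = 11.2×10⁻⁶/K.
ΔT = 400 − 11.2 = 388.8 K.
ΔL = α·L₀·ΔT = 11.2×10⁻⁶ × 2000 mm × 388.8 K = 8.69 mm.
L = L₀ + ΔL = 2000 + 8.69 = 2008.7 mm.

2008.7 mm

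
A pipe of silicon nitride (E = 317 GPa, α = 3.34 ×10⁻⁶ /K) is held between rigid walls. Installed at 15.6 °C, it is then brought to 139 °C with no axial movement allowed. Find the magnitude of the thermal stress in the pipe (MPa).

ΔT = 123.4 K. Constrained thermal stress σ = E·α·ΔT = 317.0×10³ MPa × 3.34×10⁻⁶ × 123.4 = 131 MPa (compressive).

131 MPa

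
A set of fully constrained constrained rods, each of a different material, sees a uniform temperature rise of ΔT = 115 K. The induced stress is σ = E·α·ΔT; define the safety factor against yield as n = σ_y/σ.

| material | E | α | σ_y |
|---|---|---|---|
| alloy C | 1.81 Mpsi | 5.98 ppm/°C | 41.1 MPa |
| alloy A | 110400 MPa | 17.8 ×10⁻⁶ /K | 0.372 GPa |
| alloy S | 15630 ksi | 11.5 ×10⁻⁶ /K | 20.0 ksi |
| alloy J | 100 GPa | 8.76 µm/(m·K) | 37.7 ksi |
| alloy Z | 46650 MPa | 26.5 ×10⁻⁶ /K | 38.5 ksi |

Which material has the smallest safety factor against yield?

alloy S

In consistent units (E in GPa, α in ×10⁻⁶/K, σ_y in MPa):
  alloy C: E = 12.48, α = 5.98, σ_y = 41.10 → σ = 8.58 MPa, n = 4.79
  alloy A: E = 110.4, α = 17.8, σ_y = 372.0 → σ = 226 MPa, n = 1.65
  alloy S: E = 107.8, α = 11.5, σ_y = 137.9 → σ = 143 MPa, n = 0.968
  alloy J: E = 100.0, α = 8.76, σ_y = 259.9 → σ = 101 MPa, n = 2.58
  alloy Z: E = 46.65, α = 26.5, σ_y = 265.4 → σ = 142 MPa, n = 1.87
Alloy S has the lowest safety factor, n = 0.968.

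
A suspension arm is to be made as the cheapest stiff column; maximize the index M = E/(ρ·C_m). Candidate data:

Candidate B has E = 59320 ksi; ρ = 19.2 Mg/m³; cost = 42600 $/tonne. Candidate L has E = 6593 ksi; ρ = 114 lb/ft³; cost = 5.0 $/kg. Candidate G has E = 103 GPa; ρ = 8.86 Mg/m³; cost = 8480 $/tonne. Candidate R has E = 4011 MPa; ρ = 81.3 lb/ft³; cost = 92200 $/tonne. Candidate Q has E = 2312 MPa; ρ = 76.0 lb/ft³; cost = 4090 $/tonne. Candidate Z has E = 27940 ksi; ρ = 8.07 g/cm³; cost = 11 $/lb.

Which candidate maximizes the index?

In SI units:
  candidate B: E = 409.0 GPa, ρ = 19200 kg/m³, cost = 42.60 $/kg
  candidate L: E = 45.46 GPa, ρ = 1826 kg/m³, cost = 5.000 $/kg
  candidate G: E = 103.0 GPa, ρ = 8860 kg/m³, cost = 8.480 $/kg
  candidate R: E = 4.011 GPa, ρ = 1302 kg/m³, cost = 92.20 $/kg
  candidate Q: E = 2.312 GPa, ρ = 1217 kg/m³, cost = 4.090 $/kg
  candidate Z: E = 192.6 GPa, ρ = 8070 kg/m³, cost = 24.25 $/kg
  candidate L: M = 4.98 MN·m per $
  candidate G: M = 1.37 MN·m per $
  candidate Z: M = 0.984 MN·m per $
  candidate B: M = 0.500 MN·m per $
  candidate Q: M = 0.464 MN·m per $
  candidate R: M = 0.0334 MN·m per $
Highest index: candidate L.

candidate L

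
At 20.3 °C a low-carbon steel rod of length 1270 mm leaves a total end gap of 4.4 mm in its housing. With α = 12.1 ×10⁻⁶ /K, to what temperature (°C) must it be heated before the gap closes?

α·L₀·ΔT = 4.4 mm ⇒ ΔT = 4.4 / (12.1×10⁻⁶ × 1270.0) = 286.3 K.
T = 20.3 + 286.3 = 306.6 °C.

307 °C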